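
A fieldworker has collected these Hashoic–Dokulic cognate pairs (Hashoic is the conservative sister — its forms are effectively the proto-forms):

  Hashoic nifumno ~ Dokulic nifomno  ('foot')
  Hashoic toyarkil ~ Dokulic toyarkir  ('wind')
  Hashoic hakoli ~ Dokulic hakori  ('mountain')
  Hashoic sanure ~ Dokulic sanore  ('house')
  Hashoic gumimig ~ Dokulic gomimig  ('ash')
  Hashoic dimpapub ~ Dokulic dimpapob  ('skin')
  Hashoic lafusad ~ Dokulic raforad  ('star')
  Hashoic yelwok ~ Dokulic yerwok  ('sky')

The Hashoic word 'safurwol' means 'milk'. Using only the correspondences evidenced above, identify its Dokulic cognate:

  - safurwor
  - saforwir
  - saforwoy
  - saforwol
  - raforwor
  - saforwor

saforwor

sanure ~ sanore — Hashoic u corresponds to Dokulic o after a consonant, before r.
toyarkil ~ toyarkir — Hashoic l corresponds to Dokulic r word-finally.
Applying these to Hashoic 'safurwol':
  safurwol → saforwol   (u→o after a consonant, before r)
  saforwol → saforwor   (l→r word-finally)
So the Dokulic cognate is 'saforwor'.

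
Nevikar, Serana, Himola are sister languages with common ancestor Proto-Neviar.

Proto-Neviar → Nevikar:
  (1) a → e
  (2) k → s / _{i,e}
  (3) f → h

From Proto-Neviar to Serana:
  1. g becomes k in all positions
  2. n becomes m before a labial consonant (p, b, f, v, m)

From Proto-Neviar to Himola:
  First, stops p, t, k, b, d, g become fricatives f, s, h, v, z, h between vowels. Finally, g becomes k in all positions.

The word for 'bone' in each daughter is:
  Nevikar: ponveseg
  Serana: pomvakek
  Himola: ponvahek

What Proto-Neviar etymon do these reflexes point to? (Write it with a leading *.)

*ponvakeg

Position 5: Nevikar has e, Serana has a, Himola has a. Serana preserves a here (none of its changes turn any other segment into a), so the proto-segment is *a.
Position 3: Nevikar has n, Serana has m, Himola has n. Nevikar preserves n here (none of its changes turn any other segment into n), so the proto-segment is *n.
Continuing position by position gives *ponvakeg; check it forward:
Nevikar: *ponvakeg > ponvekeg > ponveseg  (by vowel merger, palatalisation)
Serana: start from *ponvakeg.
  rule 1 (unconditioned shift): ponvakeg → ponvakek
  rule 2 (nasal place assimilation): ponvakek → pomvakek
  ⇒ Serana pomvakek
Himola: *ponvakeg > ponvaheg > ponvahek  (by intervocalic lenition, unconditioned shift)
No other proto-form is consistent with every reflex, so the reconstruction is *ponvakeg.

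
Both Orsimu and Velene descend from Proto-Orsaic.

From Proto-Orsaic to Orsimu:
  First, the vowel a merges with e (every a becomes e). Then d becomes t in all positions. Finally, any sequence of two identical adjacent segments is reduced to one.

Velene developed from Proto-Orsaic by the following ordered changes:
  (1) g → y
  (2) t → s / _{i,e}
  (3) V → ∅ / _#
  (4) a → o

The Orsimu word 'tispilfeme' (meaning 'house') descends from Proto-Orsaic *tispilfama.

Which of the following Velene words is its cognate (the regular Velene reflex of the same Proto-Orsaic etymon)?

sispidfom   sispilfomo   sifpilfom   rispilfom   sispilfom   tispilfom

sispilfom

Velene: *tispilfama > sispilfama > sispilfam > sispilfom  (by palatalisation, apocope, vowel merger)
Among the options, 'sispilfom' alone shows every Velene change applied in order.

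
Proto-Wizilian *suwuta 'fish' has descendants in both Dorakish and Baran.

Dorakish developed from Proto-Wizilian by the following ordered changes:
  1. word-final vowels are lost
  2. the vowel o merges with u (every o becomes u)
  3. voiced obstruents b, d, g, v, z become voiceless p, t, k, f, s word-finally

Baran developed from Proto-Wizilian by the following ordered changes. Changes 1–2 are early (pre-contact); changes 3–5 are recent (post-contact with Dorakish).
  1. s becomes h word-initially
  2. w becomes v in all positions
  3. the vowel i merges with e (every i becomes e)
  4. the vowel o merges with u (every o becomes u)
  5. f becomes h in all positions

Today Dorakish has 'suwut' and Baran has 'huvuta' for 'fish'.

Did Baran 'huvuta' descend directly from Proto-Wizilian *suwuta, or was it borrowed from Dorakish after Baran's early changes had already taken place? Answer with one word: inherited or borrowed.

If inherited, *suwuta would pass through all of Baran's changes:
Baran: *suwuta > huwuta > huvuta  (by debuccalisation, unconditioned shift)
If borrowed from Dorakish 'suwut' after the early changes, it would undergo only the recent ones:
  rule 3 (vowel merger): no change (suwut)
  rule 4 (vowel merger): no change (suwut)
  rule 5 (unconditioned shift): no change (suwut)
  ⇒ as a loan: suwut
Baran 'huvuta' matches the inherited outcome exactly, so it is an inherited cognate, not a loan.

inherited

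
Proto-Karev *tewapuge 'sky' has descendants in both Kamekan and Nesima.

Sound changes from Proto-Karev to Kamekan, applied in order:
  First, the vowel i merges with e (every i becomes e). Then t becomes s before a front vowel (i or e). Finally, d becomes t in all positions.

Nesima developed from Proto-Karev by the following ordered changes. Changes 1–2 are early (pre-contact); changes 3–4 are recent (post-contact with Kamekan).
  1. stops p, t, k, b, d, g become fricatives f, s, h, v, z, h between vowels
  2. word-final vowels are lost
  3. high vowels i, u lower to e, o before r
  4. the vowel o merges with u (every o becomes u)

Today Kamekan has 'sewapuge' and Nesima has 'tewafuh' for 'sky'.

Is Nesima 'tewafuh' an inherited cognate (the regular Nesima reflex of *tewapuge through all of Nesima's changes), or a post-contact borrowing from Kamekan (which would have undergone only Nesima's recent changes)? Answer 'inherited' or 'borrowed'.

If inherited, *tewapuge would pass through all of Nesima's changes:
Nesima: *tewapuge > tewafuhe > tewafuh  (by intervocalic lenition, apocope)
If borrowed from Kamekan 'sewapuge' after the early changes, it would undergo only the recent ones:
  rule 3 (pre-rhotic lowering): no change (sewapuge)
  rule 4 (vowel merger): no change (sewapuge)
  ⇒ as a loan: sewapuge
Nesima 'tewafuh' matches the inherited outcome exactly, so it is an inherited cognate, not a loan.

inherited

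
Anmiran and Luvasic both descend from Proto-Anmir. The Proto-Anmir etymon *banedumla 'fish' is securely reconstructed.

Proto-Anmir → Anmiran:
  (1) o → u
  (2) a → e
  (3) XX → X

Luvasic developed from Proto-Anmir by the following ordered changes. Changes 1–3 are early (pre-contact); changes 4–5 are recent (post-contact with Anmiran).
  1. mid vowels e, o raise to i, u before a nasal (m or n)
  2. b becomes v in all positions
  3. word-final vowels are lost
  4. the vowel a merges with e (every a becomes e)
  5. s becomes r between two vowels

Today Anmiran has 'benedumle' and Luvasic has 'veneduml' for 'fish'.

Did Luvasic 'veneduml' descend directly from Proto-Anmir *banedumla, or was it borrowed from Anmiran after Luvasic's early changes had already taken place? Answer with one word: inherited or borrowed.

If inherited, *banedumla would pass through all of Luvasic's changes:
Luvasic: *banedumla > vanedumla > vaneduml > veneduml  (by unconditioned shift, apocope, vowel merger)
If borrowed from Anmiran 'benedumle' after the early changes, it would undergo only the recent ones:
  rule 4 (vowel merger): no change (benedumle)
  rule 5 (rhotacism): no change (benedumle)
  ⇒ as a loan: benedumle
Luvasic 'veneduml' matches the inherited outcome exactly, so it is an inherited cognate, not a loan.

inherited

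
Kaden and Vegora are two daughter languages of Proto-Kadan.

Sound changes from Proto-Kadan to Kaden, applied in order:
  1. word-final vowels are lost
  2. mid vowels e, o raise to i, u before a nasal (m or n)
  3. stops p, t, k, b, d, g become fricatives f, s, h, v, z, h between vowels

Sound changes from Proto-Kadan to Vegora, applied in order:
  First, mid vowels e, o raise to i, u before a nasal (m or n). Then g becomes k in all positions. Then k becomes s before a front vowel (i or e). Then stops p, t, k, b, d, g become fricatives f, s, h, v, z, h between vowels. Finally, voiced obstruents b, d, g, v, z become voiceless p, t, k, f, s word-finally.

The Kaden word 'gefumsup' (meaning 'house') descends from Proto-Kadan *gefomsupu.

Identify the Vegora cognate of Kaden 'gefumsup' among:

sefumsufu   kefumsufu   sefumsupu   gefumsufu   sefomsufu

sefumsufu

Vegora: start from *gefomsupu.
  rule 1 (pre-nasal raising): gefomsupu → gefumsupu
  rule 2 (unconditioned shift): gefumsupu → kefumsupu
  rule 3 (palatalisation): kefumsupu → sefumsupu
  rule 4 (intervocalic lenition): sefumsupu → sefumsufu
  rule 5: no change — sefumsufu
  ⇒ Vegora sefumsufu
Only 'sefumsufu' matches the regular Vegora development of *gefomsupu.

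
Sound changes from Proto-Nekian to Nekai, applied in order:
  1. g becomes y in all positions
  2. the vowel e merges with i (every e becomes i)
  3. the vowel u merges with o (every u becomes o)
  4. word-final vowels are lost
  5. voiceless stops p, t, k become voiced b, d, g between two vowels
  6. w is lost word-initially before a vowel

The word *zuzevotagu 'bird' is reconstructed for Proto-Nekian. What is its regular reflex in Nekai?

Nekai: start from *zuzevotagu.
  rule 1 (unconditioned shift): zuzevotagu → zuzevotayu
  rule 2 (vowel merger): zuzevotayu → zuzivotayu
  rule 3 (vowel merger): zuzivotayu → zozivotayo
  rule 4 (apocope): zozivotayo → zozivotay
  rule 5 (intervocalic voicing): zozivotay → zozivoday
  rule 6: no change — zozivoday
  ⇒ Nekai zozivoday

zozivoday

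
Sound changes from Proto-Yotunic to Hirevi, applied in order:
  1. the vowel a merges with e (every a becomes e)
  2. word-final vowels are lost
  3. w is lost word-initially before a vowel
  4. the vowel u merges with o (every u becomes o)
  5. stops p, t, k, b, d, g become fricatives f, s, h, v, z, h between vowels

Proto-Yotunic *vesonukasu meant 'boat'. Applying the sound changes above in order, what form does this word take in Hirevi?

Hirevi: *vesonukasu
  vesonukasu → vesonukesu   [vowel merger]
  vesonukesu → vesonukes   [apocope]
  vesonukes (rule 3 does not apply)
  vesonukes → vesonokes   [vowel merger]
  vesonokes → vesonohes   [intervocalic lenition]
  giving Hirevi vesonohes.

vesonohes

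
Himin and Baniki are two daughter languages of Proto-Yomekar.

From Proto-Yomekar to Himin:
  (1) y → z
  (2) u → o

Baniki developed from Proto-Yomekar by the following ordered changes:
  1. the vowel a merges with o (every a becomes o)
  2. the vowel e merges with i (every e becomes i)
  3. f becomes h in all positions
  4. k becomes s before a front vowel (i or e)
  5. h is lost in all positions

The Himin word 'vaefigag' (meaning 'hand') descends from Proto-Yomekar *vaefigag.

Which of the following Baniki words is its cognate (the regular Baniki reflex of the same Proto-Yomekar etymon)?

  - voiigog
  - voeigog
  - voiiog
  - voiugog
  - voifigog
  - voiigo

voiigog

Baniki: start from *vaefigag.
  rule 1 (vowel merger): vaefigag → voefigog
  rule 2 (vowel merger): voefigog → voifigog
  rule 3 (unconditioned shift): voifigog → voihigog
  rule 4: no change — voihigog
  rule 5 (h-loss): voihigog → voiigog
  ⇒ Baniki voiigog
Among the options, 'voiigog' alone shows every Baniki change applied in order.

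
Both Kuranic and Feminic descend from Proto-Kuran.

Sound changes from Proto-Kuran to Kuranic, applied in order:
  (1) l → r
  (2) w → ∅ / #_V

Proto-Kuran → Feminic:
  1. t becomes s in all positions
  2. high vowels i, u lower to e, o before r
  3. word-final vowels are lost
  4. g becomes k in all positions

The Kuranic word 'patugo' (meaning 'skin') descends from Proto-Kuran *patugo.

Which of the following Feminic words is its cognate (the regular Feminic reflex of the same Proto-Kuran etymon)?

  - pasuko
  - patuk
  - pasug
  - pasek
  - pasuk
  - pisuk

pasuk

Feminic: *patugo > pasugo > pasug > pasuk  (by unconditioned shift, apocope, unconditioned shift)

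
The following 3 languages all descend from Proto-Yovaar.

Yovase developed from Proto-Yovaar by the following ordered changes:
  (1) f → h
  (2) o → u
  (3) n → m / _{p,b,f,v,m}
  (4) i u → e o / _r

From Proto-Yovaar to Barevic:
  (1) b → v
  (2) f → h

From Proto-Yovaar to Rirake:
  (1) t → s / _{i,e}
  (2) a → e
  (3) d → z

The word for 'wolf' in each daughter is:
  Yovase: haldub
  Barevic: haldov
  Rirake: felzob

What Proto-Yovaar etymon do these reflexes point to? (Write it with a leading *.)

*faldob

Position 1: Yovase has h, Barevic has h, Rirake has f. Rirake preserves f here (none of its changes turn any other segment into f), so the proto-segment is *f.
Position 6: Yovase has b, Barevic has v, Rirake has b. Yovase preserves b here (none of its changes turn any other segment into b), so the proto-segment is *b.
Position 2: Yovase has a, Barevic has a, Rirake has e. Yovase preserves a here (none of its changes turn any other segment into a), so the proto-segment is *a.
Continuing position by position gives *faldob; check it forward:
Yovase: *faldob > haldob > haldub  (by unconditioned shift, vowel merger)
Barevic: start from *faldob.
  rule 1 (unconditioned shift): faldob → faldov
  rule 2 (unconditioned shift): faldov → haldov
  ⇒ Barevic haldov
Rirake: *faldob
  faldob (rule 1 does not apply)
  faldob → feldob   [vowel merger]
  feldob → felzob   [unconditioned shift]
  giving Rirake felzob.
*faldob is the unique common source.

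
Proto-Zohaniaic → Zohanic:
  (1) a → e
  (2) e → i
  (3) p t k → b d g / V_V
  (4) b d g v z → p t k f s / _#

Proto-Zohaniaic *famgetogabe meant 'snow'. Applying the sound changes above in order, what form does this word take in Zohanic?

Zohanic: *famgetogabe
  famgetogabe → femgetogebe   [vowel merger]
  femgetogebe → fimgitogibi   [vowel merger]
  fimgitogibi → fimgidogibi   [intervocalic voicing]
  fimgidogibi (rule 4 does not apply)
  giving Zohanic fimgidogibi.

fimgidogibi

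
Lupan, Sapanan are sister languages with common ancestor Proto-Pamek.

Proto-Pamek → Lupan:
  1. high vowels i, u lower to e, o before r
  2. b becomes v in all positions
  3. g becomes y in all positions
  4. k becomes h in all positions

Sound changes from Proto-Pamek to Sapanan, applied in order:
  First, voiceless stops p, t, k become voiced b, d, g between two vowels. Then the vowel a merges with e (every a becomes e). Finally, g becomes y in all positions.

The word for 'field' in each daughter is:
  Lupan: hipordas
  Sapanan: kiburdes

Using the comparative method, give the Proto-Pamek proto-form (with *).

*kipurdas

Position 4: Lupan has o, Sapanan has u. Sapanan preserves u here (none of its changes turn any other segment into u), so the proto-segment is *u.
Position 7: Lupan has a, Sapanan has e. Lupan preserves a here (none of its changes turn any other segment into a), so the proto-segment is *a.
Continuing position by position gives *kipurdas; check it forward:
Lupan: *kipurdas
  kipurdas → kipordas   [pre-rhotic lowering]
  kipordas (rule 2 does not apply)
  kipordas (rule 3 does not apply)
  kipordas → hipordas   [unconditioned shift]
  giving Lupan hipordas.
Sapanan: *kipurdas
  kipurdas → kiburdas   [intervocalic voicing]
  kiburdas → kiburdes   [vowel merger]
  kiburdes (rule 3 does not apply)
  giving Sapanan kiburdes.
No other proto-form is consistent with every reflex, so the reconstruction is *kipurdas.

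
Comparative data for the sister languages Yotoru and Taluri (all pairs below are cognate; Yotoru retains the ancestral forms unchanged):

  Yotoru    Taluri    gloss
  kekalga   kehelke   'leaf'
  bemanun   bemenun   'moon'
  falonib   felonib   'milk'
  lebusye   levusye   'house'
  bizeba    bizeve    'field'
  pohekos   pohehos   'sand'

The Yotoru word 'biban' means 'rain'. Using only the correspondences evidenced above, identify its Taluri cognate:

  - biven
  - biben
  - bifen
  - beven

biven

bizeba ~ bizeve — Yotoru b corresponds to Taluri v between vowels (before a back vowel).
bemanun ~ bemenun — Yotoru a corresponds to Taluri e after a consonant, before a nasal.
Applying these to Yotoru 'biban':
  biban → bivan   (b→v between vowels (before a back vowel))
  bivan → biven   (a→e after a consonant, before a nasal)
So the Taluri cognate is 'biven'.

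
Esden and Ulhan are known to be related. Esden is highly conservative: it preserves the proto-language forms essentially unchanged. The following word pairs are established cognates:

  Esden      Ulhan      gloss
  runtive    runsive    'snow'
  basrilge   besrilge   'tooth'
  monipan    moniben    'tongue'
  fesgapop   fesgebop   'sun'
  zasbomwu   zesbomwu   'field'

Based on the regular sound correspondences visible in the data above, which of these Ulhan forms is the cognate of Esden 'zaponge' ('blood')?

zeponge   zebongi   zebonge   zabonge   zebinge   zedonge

zebonge

fesgapop ~ fesgebop — Esden a corresponds to Ulhan e after a consonant, before a labial obstruent.
fesgapop ~ fesgebop — Esden p corresponds to Ulhan b between vowels (before a back vowel).
Applying these to Esden 'zaponge':
  zaponge → zeponge   (a→e after a consonant, before a labial obstruent)
  zeponge → zebonge   (p→b between vowels (before a back vowel))
So the Ulhan cognate is 'zebonge'.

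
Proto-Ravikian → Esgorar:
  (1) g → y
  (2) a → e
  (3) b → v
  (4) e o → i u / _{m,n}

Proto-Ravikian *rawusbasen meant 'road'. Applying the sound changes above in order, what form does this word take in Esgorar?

Esgorar: *rawusbasen
  rawusbasen (rule 1 does not apply)
  rawusbasen → rewusbesen   [vowel merger]
  rewusbesen → rewusvesen   [unconditioned shift]
  rewusvesen → rewusvesin   [pre-nasal raising]
  giving Esgorar rewusvesin.

rewusvesin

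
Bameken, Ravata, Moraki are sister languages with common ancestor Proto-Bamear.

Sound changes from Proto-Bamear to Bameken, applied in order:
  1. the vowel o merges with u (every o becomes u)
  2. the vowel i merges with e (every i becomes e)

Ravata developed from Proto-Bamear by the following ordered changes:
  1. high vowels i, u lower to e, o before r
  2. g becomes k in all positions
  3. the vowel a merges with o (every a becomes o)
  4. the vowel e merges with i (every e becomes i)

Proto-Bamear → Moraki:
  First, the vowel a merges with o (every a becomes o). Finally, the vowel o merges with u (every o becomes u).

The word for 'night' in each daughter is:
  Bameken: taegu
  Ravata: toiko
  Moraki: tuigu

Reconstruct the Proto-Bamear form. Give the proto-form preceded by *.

Position 4: Bameken has g, Ravata has k, Moraki has g. Bameken preserves g here (none of its changes turn any other segment into g), so the proto-segment is *g.
Position 5: Bameken has u, Ravata has o, Moraki has u. Taking the neighbouring segments as reconstructed: Bameken u could go back to *o or *u; Ravata o could go back to *a or *o; Moraki u could go back to *a or *o or *u — the one source consistent with every daughter is *o.
This points to *taigo. Verify forward in each daughter:
Bameken: *taigo
  taigo → taigu   [vowel merger]
  taigu → taegu   [vowel merger]
  giving Bameken taegu.
Ravata: *taigo > taiko > toiko  (by unconditioned shift, vowel merger)
Moraki: *taigo > toigo > tuigu  (by vowel merger, vowel merger)
No other proto-form is consistent with every reflex, so the reconstruction is *taigo.

*taigo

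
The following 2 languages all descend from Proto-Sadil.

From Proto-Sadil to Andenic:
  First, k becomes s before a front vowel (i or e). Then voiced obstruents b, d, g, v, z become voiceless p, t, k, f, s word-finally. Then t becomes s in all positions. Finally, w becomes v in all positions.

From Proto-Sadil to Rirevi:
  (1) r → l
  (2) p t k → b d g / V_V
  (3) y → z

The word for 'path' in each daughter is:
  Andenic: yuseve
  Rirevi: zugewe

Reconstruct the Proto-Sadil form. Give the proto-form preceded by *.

Position 3: Andenic has s, Rirevi has g. Taking the neighbouring segments as reconstructed: Andenic s could go back to *t or *k or *s; Rirevi g could go back to *k or *g — the one source consistent with every daughter is *k.
Position 5: Andenic has v, Rirevi has w. Rirevi preserves w here (none of its changes turn any other segment into w), so the proto-segment is *w.
This points to *yukewe. Verify forward in each daughter:
Andenic: *yukewe > yusewe > yuseve  (by palatalisation, unconditioned shift)
Rirevi: start from *yukewe.
  rule 1: no change — yukewe
  rule 2 (intervocalic voicing): yukewe → yugewe
  rule 3 (unconditioned shift): yugewe → zugewe
  ⇒ Rirevi zugewe
Only *yukewe yields all of Andenic yuseve, Rirevi zugewe.

*yukewe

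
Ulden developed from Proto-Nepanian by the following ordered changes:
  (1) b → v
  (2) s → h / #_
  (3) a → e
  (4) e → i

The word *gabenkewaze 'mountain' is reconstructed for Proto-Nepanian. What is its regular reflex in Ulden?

Ulden: start from *gabenkewaze.
  rule 1 (unconditioned shift): gabenkewaze → gavenkewaze
  rule 2: no change — gavenkewaze
  rule 3 (vowel merger): gavenkewaze → gevenkeweze
  rule 4 (vowel merger): gevenkeweze → givinkiwizi
  ⇒ Ulden givinkiwizi

givinkiwizi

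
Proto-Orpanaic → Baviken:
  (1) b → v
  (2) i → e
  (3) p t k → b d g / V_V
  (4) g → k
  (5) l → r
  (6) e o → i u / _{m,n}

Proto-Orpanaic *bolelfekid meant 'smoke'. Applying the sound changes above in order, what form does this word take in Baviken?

vorerfeked

Baviken: *bolelfekid > volelfekid > volelfeked > volelfeged > volelfeked > vorerfeked  (by unconditioned shift, vowel merger, intervocalic voicing, unconditioned shift, unconditioned shift)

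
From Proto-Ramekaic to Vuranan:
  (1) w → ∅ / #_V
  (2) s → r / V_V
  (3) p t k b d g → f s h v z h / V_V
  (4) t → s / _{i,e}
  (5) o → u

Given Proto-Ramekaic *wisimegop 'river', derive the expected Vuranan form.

irimehup

Vuranan: *wisimegop
  wisimegop → isimegop   [glide loss]
  isimegop → irimegop   [rhotacism]
  irimegop → irimehop   [intervocalic lenition]
  irimehop (rule 4 does not apply)
  irimehop → irimehup   [vowel merger]
  giving Vuranan irimehup.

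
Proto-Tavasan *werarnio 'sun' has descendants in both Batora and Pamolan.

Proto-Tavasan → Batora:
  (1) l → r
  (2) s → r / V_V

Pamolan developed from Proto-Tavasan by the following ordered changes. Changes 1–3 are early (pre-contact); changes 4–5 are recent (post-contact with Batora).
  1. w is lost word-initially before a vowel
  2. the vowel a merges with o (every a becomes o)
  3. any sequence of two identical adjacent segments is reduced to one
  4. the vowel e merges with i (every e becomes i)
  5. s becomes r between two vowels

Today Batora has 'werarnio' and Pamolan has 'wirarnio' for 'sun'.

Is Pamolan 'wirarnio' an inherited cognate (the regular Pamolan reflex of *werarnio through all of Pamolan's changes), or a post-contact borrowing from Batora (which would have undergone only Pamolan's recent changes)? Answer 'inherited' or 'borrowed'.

If inherited, *werarnio would pass through all of Pamolan's changes:
Pamolan: *werarnio > erarnio > erornio > irornio  (by glide loss, vowel merger, vowel merger)
If borrowed from Batora 'werarnio' after the early changes, it would undergo only the recent ones:
  rule 4 (vowel merger): werarnio → wirarnio
  rule 5 (rhotacism): no change (wirarnio)
  ⇒ as a loan: wirarnio
Pamolan 'wirarnio' matches the loan outcome 'wirarnio', not the inherited 'irornio' — it skipped the early Pamolan changes, so it was borrowed from Batora.

borrowed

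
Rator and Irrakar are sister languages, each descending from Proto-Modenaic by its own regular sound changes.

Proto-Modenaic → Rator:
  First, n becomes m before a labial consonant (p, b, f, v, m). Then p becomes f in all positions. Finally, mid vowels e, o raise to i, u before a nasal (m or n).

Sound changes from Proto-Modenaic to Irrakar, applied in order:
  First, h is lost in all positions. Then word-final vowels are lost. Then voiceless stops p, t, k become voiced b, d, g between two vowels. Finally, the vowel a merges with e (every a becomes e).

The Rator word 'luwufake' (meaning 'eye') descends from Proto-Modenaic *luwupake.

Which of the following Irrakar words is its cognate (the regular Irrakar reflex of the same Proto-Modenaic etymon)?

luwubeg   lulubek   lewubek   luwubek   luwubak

luwubek

Irrakar: start from *luwupake.
  rule 1: no change — luwupake
  rule 2 (apocope): luwupake → luwupak
  rule 3 (intervocalic voicing): luwupak → luwubak
  rule 4 (vowel merger): luwubak → luwubek
  ⇒ Irrakar luwubek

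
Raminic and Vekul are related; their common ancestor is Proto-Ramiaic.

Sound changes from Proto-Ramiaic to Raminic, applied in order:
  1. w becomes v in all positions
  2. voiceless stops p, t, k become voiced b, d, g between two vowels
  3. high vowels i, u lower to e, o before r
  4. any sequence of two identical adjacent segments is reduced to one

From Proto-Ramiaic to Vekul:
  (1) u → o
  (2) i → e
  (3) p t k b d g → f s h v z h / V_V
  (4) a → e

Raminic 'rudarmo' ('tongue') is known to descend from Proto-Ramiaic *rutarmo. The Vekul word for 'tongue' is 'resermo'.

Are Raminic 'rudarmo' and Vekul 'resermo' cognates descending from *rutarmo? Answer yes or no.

no

Derive the expected Vekul reflex of *rutarmo:
Vekul: start from *rutarmo.
  rule 1 (vowel merger): rutarmo → rotarmo
  rule 2: no change — rotarmo
  rule 3 (intervocalic lenition): rotarmo → rosarmo
  rule 4 (vowel merger): rosarmo → rosermo
  ⇒ Vekul rosermo
The regular Vekul reflex would be 'rosermo', but the attested form is 'resermo'. The correspondence is irregular, so they are not cognates (the Vekul form has a different source).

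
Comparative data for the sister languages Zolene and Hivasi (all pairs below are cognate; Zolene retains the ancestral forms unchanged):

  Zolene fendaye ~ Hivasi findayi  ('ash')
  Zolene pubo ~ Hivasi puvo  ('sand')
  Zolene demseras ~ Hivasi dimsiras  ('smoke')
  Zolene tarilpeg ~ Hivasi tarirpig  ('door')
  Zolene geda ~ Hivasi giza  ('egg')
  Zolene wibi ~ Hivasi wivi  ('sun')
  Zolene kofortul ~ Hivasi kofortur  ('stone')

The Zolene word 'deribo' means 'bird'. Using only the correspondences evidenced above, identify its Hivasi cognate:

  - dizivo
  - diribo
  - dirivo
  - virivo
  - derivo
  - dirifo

dirivo

demseras ~ dimsiras — Zolene e corresponds to Hivasi i after a consonant, before r.
pubo ~ puvo — Zolene b corresponds to Hivasi v between vowels (before a back vowel).
Applying these to Zolene 'deribo':
  deribo → diribo   (e→i after a consonant, before r)
  diribo → dirivo   (b→v between vowels (before a back vowel))
So the Hivasi cognate is 'dirivo'.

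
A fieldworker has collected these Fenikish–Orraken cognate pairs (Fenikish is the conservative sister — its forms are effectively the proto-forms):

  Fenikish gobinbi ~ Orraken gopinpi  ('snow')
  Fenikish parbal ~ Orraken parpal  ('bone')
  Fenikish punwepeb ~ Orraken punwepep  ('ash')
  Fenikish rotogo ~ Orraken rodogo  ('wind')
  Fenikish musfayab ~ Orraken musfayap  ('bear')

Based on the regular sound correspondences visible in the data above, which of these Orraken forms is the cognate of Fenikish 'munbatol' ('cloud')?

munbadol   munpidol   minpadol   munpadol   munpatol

munpadol

parbal ~ parpal — Fenikish b corresponds to Orraken p after a consonant, before a back vowel.
rotogo ~ rodogo — Fenikish t corresponds to Orraken d between vowels (before a back vowel).
Applying these to Fenikish 'munbatol':
  munbatol → munpatol   (b→p after a consonant, before a back vowel)
  munpatol → munpadol   (t→d between vowels (before a back vowel))
So the Orraken cognate is 'munpadol'.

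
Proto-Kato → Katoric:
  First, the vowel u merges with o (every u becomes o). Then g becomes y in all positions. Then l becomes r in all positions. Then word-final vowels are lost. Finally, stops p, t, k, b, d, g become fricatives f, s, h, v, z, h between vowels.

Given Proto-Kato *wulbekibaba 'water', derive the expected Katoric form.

Katoric: *wulbekibaba > wolbekibaba > worbekibaba > worbekibab > worbehivab  (by vowel merger, unconditioned shift, apocope, intervocalic lenition)

worbehivab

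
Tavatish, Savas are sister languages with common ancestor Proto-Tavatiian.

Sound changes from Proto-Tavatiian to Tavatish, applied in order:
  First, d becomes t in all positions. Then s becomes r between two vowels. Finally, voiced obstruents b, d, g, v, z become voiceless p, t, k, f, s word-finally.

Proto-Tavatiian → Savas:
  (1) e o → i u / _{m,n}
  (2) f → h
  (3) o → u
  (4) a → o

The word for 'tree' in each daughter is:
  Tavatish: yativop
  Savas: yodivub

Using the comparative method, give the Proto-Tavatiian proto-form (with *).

*yadivob

Position 7: Tavatish has p, Savas has b. Savas preserves b here (none of its changes turn any other segment into b), so the proto-segment is *b.
Position 2: Tavatish has a, Savas has o. Tavatish preserves a here (none of its changes turn any other segment into a), so the proto-segment is *a.
Position 3: Tavatish has t, Savas has d. Savas preserves d here (none of its changes turn any other segment into d), so the proto-segment is *d.
This points to *yadivob. Verify forward in each daughter:
Tavatish: *yadivob > yativob > yativop  (by unconditioned shift, final devoicing)
Savas: start from *yadivob.
  rule 1: no change — yadivob
  rule 2: no change — yadivob
  rule 3 (vowel merger): yadivob → yadivub
  rule 4 (vowel merger): yadivub → yodivub
  ⇒ Savas yodivub
Only *yadivob yields all of Tavatish yativop, Savas yodivub.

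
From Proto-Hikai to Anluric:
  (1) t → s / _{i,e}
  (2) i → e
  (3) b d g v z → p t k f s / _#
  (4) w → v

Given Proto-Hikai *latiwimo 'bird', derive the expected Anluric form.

lasevemo

Anluric: *latiwimo > lasiwimo > lasewemo > lasevemo  (by palatalisation, vowel merger, unconditioned shift)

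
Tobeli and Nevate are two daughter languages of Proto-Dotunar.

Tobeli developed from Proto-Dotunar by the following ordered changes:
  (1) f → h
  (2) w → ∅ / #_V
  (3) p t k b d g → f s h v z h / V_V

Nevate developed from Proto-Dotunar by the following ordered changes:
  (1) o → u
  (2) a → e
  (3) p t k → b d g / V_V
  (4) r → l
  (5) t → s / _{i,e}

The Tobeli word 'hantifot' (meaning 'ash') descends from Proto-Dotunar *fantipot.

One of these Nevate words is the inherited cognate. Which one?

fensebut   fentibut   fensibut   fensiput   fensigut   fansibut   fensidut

Nevate: start from *fantipot.
  rule 1 (vowel merger): fantipot → fantiput
  rule 2 (vowel merger): fantiput → fentiput
  rule 3 (intervocalic voicing): fentiput → fentibut
  rule 4: no change — fentibut
  rule 5 (palatalisation): fentibut → fensibut
  ⇒ Nevate fensibut
The other candidates each miss or misapply at least one Nevate change.

fensibut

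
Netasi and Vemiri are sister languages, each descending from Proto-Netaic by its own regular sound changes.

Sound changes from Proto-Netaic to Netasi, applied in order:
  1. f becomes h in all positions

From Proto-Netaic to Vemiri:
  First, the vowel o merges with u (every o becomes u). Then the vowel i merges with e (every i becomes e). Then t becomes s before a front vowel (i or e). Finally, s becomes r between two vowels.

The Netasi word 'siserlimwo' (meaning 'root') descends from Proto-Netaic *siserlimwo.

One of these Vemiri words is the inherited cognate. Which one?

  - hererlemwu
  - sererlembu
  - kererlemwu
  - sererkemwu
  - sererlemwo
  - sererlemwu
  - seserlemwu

Vemiri: *siserlimwo > siserlimwu > seserlemwu > sererlemwu  (by vowel merger, vowel merger, rhotacism)
The other candidates each miss or misapply at least one Vemiri change.

sererlemwu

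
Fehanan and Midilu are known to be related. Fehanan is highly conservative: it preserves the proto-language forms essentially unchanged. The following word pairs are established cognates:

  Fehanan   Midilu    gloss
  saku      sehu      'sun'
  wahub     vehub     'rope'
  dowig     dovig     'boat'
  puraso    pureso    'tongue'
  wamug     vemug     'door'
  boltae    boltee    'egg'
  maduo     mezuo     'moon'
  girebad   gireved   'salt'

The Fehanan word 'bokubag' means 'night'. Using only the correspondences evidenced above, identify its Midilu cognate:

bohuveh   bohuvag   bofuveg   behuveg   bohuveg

saku ~ sehu — Fehanan k corresponds to Midilu h between vowels (before a back vowel).
girebad ~ gireved — Fehanan b corresponds to Midilu v between vowels (before a back vowel).
saku ~ sehu, wahub ~ vehub — Fehanan a corresponds to Midilu e after a consonant, before a consonant other than r, m, n, p, b, f, v.
Applying these to Fehanan 'bokubag':
  bokubag → bohubag   (k→h between vowels (before a back vowel))
  bohubag → bohuvag   (b→v between vowels (before a back vowel))
  bohuvag → bohuveg   (a→e after a consonant, before a consonant other than r, m, n, p, b, f, v)
So the Midilu cognate is 'bohuveg'.

bohuveg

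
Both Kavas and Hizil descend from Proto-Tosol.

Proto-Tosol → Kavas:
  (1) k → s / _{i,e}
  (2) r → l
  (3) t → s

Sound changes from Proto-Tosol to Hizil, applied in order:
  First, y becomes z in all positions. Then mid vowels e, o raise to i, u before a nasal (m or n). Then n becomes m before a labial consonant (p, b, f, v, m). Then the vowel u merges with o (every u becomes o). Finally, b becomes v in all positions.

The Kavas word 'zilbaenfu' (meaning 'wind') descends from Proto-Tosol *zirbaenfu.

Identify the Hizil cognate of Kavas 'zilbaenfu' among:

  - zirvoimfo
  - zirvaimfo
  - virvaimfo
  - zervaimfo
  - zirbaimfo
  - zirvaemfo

Hizil: *zirbaenfu > zirbainfu > zirbaimfu > zirbaimfo > zirvaimfo  (by pre-nasal raising, nasal place assimilation, vowel merger, unconditioned shift)
Among the options, 'zirvaimfo' alone shows every Hizil change applied in order.

zirvaimfo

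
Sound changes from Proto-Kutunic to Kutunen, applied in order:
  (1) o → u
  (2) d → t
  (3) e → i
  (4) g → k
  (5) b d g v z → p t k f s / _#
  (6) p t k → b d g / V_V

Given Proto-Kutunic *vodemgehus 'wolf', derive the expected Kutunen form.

Kutunen: *vodemgehus
  vodemgehus → vudemgehus   [vowel merger]
  vudemgehus → vutemgehus   [unconditioned shift]
  vutemgehus → vutimgihus   [vowel merger]
  vutimgihus → vutimkihus   [unconditioned shift]
  vutimkihus (rule 5 does not apply)
  vutimkihus → vudimkihus   [intervocalic voicing]
  giving Kutunen vudimkihus.

vudimkihus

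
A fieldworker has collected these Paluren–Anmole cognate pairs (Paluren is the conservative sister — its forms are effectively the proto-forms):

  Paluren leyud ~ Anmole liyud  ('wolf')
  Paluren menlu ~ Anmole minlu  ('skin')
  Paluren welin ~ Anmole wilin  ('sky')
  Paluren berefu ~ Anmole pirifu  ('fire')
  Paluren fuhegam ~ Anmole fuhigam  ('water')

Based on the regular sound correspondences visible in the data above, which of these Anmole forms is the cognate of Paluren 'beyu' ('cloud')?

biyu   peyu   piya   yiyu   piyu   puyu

berefu ~ pirifu — Paluren b corresponds to Anmole p word-initially before a front vowel.
leyud ~ liyud, welin ~ wilin — Paluren e corresponds to Anmole i after a consonant, before a consonant other than r, m, n, p, b, f, v.
Applying these to Paluren 'beyu':
  beyu → peyu   (b→p word-initially before a front vowel)
  peyu → piyu   (e→i after a consonant, before a consonant other than r, m, n, p, b, f, v)
So the Anmole cognate is 'piyu'.

piyu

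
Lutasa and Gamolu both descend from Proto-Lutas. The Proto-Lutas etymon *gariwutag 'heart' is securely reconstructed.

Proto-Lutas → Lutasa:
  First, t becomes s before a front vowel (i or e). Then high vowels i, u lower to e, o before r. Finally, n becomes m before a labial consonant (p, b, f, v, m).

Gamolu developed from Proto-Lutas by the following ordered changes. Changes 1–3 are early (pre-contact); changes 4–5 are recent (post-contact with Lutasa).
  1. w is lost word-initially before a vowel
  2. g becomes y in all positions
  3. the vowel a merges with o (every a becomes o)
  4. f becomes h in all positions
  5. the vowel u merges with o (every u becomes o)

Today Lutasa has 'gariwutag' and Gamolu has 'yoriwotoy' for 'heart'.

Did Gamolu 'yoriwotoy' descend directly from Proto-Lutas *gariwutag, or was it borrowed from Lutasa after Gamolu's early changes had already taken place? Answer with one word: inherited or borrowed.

If inherited, *gariwutag would pass through all of Gamolu's changes:
Gamolu: *gariwutag > yariwutay > yoriwutoy > yoriwotoy  (by unconditioned shift, vowel merger, vowel merger)
If borrowed from Lutasa 'gariwutag' after the early changes, it would undergo only the recent ones:
  rule 4 (unconditioned shift): no change (gariwutag)
  rule 5 (vowel merger): gariwutag → gariwotag
  ⇒ as a loan: gariwotag
Gamolu 'yoriwotoy' matches the inherited outcome exactly, so it is an inherited cognate, not a loan.

inherited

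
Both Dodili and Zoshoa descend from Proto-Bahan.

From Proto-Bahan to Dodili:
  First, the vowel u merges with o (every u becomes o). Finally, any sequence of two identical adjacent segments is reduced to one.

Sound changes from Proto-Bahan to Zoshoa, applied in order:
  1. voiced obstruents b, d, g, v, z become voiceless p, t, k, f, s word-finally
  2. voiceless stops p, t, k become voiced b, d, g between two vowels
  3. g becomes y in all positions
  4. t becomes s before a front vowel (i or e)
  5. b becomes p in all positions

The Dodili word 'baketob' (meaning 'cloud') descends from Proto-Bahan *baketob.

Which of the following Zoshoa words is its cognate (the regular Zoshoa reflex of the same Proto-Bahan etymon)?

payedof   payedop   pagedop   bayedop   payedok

Zoshoa: start from *baketob.
  rule 1 (final devoicing): baketob → baketop
  rule 2 (intervocalic voicing): baketop → bagedop
  rule 3 (unconditioned shift): bagedop → bayedop
  rule 4: no change — bayedop
  rule 5 (unconditioned shift): bayedop → payedop
  ⇒ Zoshoa payedop

payedop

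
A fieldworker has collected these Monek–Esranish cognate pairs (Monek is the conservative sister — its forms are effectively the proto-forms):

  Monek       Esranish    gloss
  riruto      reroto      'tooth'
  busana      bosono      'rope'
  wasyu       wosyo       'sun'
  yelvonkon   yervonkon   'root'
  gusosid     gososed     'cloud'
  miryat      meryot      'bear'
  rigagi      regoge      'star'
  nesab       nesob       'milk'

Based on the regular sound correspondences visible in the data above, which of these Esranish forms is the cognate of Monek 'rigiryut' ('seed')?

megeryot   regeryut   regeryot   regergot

regeryot

gusosid ~ gososed, rigagi ~ regoge — Monek i corresponds to Esranish e after a consonant, before a consonant other than r, m, n, p, b, f, v.
riruto ~ reroto, miryat ~ meryot — Monek i corresponds to Esranish e after a consonant, before r.
riruto ~ reroto, busana ~ bosono — Monek u corresponds to Esranish o after a consonant, before a consonant other than r, m, n, p, b, f, v.
Applying these to Monek 'rigiryut':
  rigiryut → regiryut   (i→e after a consonant, before a consonant other than r, m, n, p, b, f, v)
  regiryut → regeryut   (i→e after a consonant, before r)
  regeryut → regeryot   (u→o after a consonant, before a consonant other than r, m, n, p, b, f, v)
So the Esranish cognate is 'regeryot'.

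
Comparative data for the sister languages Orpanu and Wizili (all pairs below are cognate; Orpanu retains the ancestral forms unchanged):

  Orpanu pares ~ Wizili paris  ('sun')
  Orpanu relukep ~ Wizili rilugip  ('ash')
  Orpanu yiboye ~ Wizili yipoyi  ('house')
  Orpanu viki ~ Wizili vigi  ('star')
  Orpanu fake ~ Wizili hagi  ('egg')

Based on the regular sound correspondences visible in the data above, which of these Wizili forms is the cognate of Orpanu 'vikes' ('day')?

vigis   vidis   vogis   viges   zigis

vigis

relukep ~ rilugip, fake ~ hagi — Orpanu k corresponds to Wizili g between vowels (before a front vowel).
pares ~ paris, relukep ~ rilugip — Orpanu e corresponds to Wizili i after a consonant, before a consonant other than r, m, n, p, b, f, v.
Applying these to Orpanu 'vikes':
  vikes → viges   (k→g between vowels (before a front vowel))
  viges → vigis   (e→i after a consonant, before a consonant other than r, m, n, p, b, f, v)
So the Wizili cognate is 'vigis'.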